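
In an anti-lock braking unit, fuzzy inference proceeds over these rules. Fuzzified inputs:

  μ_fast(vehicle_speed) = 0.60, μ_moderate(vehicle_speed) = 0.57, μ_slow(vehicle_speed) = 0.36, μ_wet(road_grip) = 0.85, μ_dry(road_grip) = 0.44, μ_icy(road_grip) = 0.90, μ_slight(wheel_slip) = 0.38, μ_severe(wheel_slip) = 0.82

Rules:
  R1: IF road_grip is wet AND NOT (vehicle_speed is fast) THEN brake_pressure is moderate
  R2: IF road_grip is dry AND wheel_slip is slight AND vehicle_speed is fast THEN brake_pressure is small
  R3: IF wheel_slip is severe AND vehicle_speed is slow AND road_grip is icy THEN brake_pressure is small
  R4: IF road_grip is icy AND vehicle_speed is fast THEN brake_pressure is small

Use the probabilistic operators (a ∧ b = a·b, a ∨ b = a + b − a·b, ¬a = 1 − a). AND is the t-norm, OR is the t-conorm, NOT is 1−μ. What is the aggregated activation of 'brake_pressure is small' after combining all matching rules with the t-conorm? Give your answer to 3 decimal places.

R1: wet=0.85, ¬fast=1−0.60=0.40; AND[a·b] → w = 0.3400
R2: dry=0.44, slight=0.38, fast=0.60; AND[a·b] → w = 0.1003
R3: severe=0.82, slow=0.36, icy=0.90; AND[a·b] → w = 0.2657
R4: icy=0.90, fast=0.60; AND[a·b] → w = 0.5400
Rules with consequent 'small': {R2, R3, R4} → strengths 0.1003, 0.2657, 0.5400
Aggregate via t-conorm [a + b − a·b]: 0.6961

0.696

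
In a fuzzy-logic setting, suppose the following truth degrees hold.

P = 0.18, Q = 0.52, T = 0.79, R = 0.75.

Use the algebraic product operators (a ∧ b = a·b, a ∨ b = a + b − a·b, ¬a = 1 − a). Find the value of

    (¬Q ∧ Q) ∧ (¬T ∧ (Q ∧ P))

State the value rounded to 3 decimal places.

0.005

¬Q = 1 − 0.5200 = 0.4800
¬Q ∧ Q = a·b on (0.4800, 0.5200) = 0.2496
¬T = 1 − 0.7900 = 0.2100
Q ∧ P = a·b on (0.5200, 0.1800) = 0.0936
¬T ∧ (Q ∧ P) = a·b on (0.2100, 0.0936) = 0.0197
(¬Q ∧ Q) ∧ (¬T ∧ (Q ∧ P)) = a·b on (0.2496, 0.0197) = 0.0049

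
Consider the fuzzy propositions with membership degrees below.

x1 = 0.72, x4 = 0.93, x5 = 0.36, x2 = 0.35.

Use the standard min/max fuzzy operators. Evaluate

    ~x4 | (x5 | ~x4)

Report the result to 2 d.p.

~x4 = 1 − 0.93 = 0.07
~x4 = 1 − 0.93 = 0.07
x5 | ~x4 = max(a, b) on (0.36, 0.07) = 0.36
~x4 | (x5 | ~x4) = max(a, b) on (0.07, 0.36) = 0.36

0.36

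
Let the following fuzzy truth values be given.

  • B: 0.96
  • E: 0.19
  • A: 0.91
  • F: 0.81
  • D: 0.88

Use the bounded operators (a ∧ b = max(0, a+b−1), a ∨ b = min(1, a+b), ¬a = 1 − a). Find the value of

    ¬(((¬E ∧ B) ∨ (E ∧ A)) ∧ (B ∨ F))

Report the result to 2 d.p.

¬E = 1 − 0.19 = 0.81
¬E ∧ B = max(0, a+b−1) on (0.81, 0.96) = 0.77
E ∧ A = max(0, a+b−1) on (0.19, 0.91) = 0.10
(¬E ∧ B) ∨ (E ∧ A) = min(1, a+b) on (0.77, 0.10) = 0.87
B ∨ F = min(1, a+b) on (0.96, 0.81) = 1.00
((¬E ∧ B) ∨ (E ∧ A)) ∧ (B ∨ F) = max(0, a+b−1) on (0.87, 1.00) = 0.87
¬(((¬E ∧ B) ∨ (E ∧ A)) ∧ (B ∨ F)) = 1 − 0.87 = 0.13

0.13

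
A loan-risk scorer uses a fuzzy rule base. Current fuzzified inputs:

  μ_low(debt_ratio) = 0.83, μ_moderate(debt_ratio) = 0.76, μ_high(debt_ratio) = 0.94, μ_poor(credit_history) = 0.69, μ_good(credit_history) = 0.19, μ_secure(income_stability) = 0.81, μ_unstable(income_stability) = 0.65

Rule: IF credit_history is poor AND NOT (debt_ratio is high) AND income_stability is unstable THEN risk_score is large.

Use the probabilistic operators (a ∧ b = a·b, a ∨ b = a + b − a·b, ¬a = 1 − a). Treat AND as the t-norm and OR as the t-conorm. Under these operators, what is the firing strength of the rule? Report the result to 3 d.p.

0.027

firing strength: poor=0.69, ¬high=1−0.94=0.06, unstable=0.65; AND[a·b] → w = 0.0269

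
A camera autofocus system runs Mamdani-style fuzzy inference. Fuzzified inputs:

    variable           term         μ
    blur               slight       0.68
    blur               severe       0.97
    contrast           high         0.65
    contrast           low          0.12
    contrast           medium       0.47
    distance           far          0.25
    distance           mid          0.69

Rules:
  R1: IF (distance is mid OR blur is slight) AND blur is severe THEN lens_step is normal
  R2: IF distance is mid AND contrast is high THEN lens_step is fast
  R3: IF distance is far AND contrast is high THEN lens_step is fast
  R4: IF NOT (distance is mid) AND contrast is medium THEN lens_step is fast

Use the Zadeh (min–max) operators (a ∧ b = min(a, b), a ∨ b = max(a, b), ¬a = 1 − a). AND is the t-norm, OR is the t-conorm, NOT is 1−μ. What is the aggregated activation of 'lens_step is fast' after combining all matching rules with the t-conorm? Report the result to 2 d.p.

0.65

R1: (mid=0.69 OR slight=0.68) = 0.69; AND[min(a, b)] with severe=0.97 → w = 0.69
R2: mid=0.69, high=0.65; AND[min(a, b)] → w = 0.65
R3: far=0.25, high=0.65; AND[min(a, b)] → w = 0.25
R4: ¬mid=1−0.69=0.31, medium=0.47; AND[min(a, b)] → w = 0.31
Rules with consequent 'fast': {R2, R3, R4} → strengths 0.65, 0.25, 0.31
Aggregate via t-conorm [max(a, b)]: 0.65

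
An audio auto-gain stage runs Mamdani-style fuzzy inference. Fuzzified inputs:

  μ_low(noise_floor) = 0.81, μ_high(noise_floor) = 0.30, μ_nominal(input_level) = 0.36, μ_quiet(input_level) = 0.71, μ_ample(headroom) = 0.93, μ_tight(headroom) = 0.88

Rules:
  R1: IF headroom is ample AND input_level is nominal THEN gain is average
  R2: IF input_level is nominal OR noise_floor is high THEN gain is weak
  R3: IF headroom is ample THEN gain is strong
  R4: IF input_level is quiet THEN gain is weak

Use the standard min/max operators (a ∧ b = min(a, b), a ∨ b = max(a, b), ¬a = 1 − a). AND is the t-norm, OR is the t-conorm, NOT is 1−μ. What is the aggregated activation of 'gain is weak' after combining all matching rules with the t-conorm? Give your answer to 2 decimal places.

0.71

R1: ample=0.93, nominal=0.36; AND[min(a, b)] → w = 0.36
R2: nominal=0.36, high=0.30; OR[max(a, b)] → w = 0.36
R3: ample=0.93 → w = 0.93
R4: quiet=0.71 → w = 0.71
Rules with consequent 'weak': {R2, R4} → strengths 0.36, 0.71
Aggregate via t-conorm [max(a, b)]: 0.71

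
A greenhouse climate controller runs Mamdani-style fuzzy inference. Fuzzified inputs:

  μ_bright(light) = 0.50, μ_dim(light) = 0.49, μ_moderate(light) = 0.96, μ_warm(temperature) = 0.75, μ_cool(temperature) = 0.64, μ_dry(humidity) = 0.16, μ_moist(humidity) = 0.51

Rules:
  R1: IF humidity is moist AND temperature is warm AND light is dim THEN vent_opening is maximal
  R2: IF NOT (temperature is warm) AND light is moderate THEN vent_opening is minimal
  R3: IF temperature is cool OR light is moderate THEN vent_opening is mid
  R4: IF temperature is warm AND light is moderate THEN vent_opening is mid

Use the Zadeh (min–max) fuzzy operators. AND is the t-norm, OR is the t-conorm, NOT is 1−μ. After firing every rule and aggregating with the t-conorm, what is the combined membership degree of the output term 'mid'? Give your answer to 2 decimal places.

0.96

R1: moist=0.51, warm=0.75, dim=0.49; AND[min(a, b)] → w = 0.49
R2: ¬warm=1−0.75=0.25, moderate=0.96; AND[min(a, b)] → w = 0.25
R3: cool=0.64, moderate=0.96; OR[max(a, b)] → w = 0.96
R4: warm=0.75, moderate=0.96; AND[min(a, b)] → w = 0.75
Rules with consequent 'mid': {R3, R4} → strengths 0.96, 0.75
Aggregate via t-conorm [max(a, b)]: 0.96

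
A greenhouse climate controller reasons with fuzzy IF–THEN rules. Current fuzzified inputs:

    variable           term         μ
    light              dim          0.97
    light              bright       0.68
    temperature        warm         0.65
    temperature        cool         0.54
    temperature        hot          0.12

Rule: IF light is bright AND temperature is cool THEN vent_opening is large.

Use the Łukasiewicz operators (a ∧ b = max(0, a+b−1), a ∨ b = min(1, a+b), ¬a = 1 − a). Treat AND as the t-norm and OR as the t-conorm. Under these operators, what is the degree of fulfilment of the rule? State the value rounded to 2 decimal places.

0.22

firing strength: bright=0.68, cool=0.54; AND[max(0, a+b−1)] → w = 0.22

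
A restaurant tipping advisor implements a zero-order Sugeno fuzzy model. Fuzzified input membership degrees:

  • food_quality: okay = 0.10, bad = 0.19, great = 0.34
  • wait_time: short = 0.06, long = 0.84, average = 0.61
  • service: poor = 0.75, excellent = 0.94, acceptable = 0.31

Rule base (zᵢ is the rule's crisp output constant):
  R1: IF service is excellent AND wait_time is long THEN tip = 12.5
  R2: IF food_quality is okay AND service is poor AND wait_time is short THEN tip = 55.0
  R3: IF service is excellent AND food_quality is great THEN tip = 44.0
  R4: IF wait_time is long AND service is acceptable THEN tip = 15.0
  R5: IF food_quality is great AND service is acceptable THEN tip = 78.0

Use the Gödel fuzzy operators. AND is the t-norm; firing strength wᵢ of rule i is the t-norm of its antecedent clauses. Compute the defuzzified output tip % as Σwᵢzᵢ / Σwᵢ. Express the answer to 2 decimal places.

R1 (z=12.5): excellent=0.94, long=0.84; AND[min(a, b)] → w = 0.84
R2 (z=55.0): okay=0.10, poor=0.75, short=0.06; AND[min(a, b)] → w = 0.06
R3 (z=44.0): excellent=0.94, great=0.34; AND[min(a, b)] → w = 0.34
R4 (z=15.0): long=0.84, acceptable=0.31; AND[min(a, b)] → w = 0.31
R5 (z=78.0): great=0.34, acceptable=0.31; AND[min(a, b)] → w = 0.31
Weighted average = (0.84·12.5 + 0.06·55.0 + 0.34·44.0 + 0.31·15.0 + 0.31·78.0) / (0.84 + 0.06 + 0.34 + 0.31 + 0.31)
  = 57.5900 / 1.8600 = 30.96

30.96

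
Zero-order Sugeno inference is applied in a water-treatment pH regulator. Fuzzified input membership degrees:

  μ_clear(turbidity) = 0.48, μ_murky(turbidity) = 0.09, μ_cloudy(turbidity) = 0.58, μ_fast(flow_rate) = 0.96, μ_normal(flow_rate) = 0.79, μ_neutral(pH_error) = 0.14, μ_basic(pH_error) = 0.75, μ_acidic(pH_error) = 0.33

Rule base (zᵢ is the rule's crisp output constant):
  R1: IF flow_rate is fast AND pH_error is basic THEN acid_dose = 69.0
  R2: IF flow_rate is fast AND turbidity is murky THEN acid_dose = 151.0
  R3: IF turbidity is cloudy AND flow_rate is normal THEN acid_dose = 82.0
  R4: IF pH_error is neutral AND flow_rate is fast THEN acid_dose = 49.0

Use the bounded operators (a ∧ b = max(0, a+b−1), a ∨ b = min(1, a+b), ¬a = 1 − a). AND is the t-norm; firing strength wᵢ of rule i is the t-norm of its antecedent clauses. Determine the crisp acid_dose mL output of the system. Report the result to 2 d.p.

74.62

R1 (z=69.0): fast=0.96, basic=0.75; AND[max(0, a+b−1)] → w = 0.71
R2 (z=151.0): fast=0.96, murky=0.09; AND[max(0, a+b−1)] → w = 0.05
R3 (z=82.0): cloudy=0.58, normal=0.79; AND[max(0, a+b−1)] → w = 0.37
R4 (z=49.0): neutral=0.14, fast=0.96; AND[max(0, a+b−1)] → w = 0.10
Weighted average = (0.71·69.0 + 0.05·151.0 + 0.37·82.0 + 0.10·49.0) / (0.71 + 0.05 + 0.37 + 0.10)
  = 91.7800 / 1.2300 = 74.62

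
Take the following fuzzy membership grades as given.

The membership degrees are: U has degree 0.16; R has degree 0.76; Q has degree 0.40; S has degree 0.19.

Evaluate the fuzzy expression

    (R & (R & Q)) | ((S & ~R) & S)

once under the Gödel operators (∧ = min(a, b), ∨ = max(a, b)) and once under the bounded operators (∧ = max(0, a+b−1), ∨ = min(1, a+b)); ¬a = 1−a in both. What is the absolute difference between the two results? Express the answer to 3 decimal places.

Under Gödel:
  R & Q = min(a, b) on (0.76, 0.40) = 0.40
  R & (R & Q) = min(a, b) on (0.76, 0.40) = 0.40
  ~R = 1 − 0.76 = 0.24
  S & ~R = min(a, b) on (0.19, 0.24) = 0.19
  (S & ~R) & S = min(a, b) on (0.19, 0.19) = 0.19
  (R & (R & Q)) | ((S & ~R) & S) = max(a, b) on (0.40, 0.19) = 0.40
  → value = 0.4000
Under bounded:
  R & Q = max(0, a+b−1) on (0.76, 0.40) = 0.16
  R & (R & Q) = max(0, a+b−1) on (0.76, 0.16) = 0.00
  ~R = 1 − 0.76 = 0.24
  S & ~R = max(0, a+b−1) on (0.19, 0.24) = 0.00
  (S & ~R) & S = max(0, a+b−1) on (0.00, 0.19) = 0.00
  (R & (R & Q)) | ((S & ~R) & S) = min(1, a+b) on (0.00, 0.00) = 0.00
  → value = 0.0000
|0.4000 − 0.0000| = 0.400

0.400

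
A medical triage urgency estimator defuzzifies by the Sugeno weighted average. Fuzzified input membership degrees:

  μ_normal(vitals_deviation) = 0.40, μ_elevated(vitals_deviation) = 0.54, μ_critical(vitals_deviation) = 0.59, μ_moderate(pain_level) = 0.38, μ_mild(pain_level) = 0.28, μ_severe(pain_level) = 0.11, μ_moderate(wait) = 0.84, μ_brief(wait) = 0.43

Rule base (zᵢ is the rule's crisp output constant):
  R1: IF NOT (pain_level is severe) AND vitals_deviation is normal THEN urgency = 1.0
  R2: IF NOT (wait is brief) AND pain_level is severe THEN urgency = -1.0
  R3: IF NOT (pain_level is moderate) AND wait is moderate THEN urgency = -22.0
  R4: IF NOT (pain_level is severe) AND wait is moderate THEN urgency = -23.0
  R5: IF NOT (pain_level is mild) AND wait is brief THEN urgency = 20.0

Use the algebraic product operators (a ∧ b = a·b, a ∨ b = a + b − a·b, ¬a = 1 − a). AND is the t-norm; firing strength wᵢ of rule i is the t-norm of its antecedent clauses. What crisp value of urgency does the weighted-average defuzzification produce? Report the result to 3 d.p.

-11.102

R1 (z=1.0): ¬severe=1−0.11=0.89, normal=0.40; AND[a·b] → w = 0.3560
R2 (z=-1.0): ¬brief=1−0.43=0.57, severe=0.11; AND[a·b] → w = 0.0627
R3 (z=-22.0): ¬moderate=1−0.38=0.62, moderate=0.84; AND[a·b] → w = 0.5208
R4 (z=-23.0): ¬severe=1−0.11=0.89, moderate=0.84; AND[a·b] → w = 0.7476
R5 (z=20.0): ¬mild=1−0.28=0.72, brief=0.43; AND[a·b] → w = 0.3096
Weighted average = (0.3560·1.0 + 0.0627·-1.0 + 0.5208·-22.0 + 0.7476·-23.0 + 0.3096·20.0) / (0.3560 + 0.0627 + 0.5208 + 0.7476 + 0.3096)
  = -22.1671 / 1.9967 = -11.102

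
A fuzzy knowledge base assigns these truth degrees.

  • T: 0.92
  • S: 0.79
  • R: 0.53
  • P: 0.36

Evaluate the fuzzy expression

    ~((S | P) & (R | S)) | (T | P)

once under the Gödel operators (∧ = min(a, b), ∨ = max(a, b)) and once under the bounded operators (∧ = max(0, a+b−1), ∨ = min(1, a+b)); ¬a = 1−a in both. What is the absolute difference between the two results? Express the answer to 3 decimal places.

Under Gödel:
  S | P = max(a, b) on (0.79, 0.36) = 0.79
  R | S = max(a, b) on (0.53, 0.79) = 0.79
  (S | P) & (R | S) = min(a, b) on (0.79, 0.79) = 0.79
  ~((S | P) & (R | S)) = 1 − 0.79 = 0.21
  T | P = max(a, b) on (0.92, 0.36) = 0.92
  ~((S | P) & (R | S)) | (T | P) = max(a, b) on (0.21, 0.92) = 0.92
  → value = 0.9200
Under bounded:
  S | P = min(1, a+b) on (0.79, 0.36) = 1.00
  R | S = min(1, a+b) on (0.53, 0.79) = 1.00
  (S | P) & (R | S) = max(0, a+b−1) on (1.00, 1.00) = 1.00
  ~((S | P) & (R | S)) = 1 − 1.00 = 0.00
  T | P = min(1, a+b) on (0.92, 0.36) = 1.00
  ~((S | P) & (R | S)) | (T | P) = min(1, a+b) on (0.00, 1.00) = 1.00
  → value = 1.0000
|0.9200 − 1.0000| = 0.080

0.080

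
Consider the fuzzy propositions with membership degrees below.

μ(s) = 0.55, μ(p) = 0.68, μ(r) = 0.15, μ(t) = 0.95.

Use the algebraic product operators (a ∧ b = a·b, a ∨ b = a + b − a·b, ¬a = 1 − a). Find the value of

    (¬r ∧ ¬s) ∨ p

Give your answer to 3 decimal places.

¬r = 1 − 0.1500 = 0.8500
¬s = 1 − 0.5500 = 0.4500
¬r ∧ ¬s = a·b on (0.8500, 0.4500) = 0.3825
(¬r ∧ ¬s) ∨ p = a + b − a·b on (0.3825, 0.6800) = 0.8024

0.802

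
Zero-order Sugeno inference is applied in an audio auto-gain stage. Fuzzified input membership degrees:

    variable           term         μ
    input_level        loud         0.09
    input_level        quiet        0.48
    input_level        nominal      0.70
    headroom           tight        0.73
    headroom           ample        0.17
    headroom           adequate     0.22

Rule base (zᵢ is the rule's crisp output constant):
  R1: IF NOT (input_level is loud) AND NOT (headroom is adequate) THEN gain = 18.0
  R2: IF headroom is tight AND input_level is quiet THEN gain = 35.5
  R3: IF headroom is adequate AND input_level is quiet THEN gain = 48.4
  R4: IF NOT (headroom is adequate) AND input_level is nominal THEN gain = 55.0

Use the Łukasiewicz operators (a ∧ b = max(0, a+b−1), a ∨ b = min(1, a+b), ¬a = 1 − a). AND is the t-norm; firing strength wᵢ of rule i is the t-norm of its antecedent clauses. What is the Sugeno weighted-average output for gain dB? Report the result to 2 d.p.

33.53

R1 (z=18.0): ¬loud=1−0.09=0.91, ¬adequate=1−0.22=0.78; AND[max(0, a+b−1)] → w = 0.69
R2 (z=35.5): tight=0.73, quiet=0.48; AND[max(0, a+b−1)] → w = 0.21
R3 (z=48.4): adequate=0.22, quiet=0.48; AND[max(0, a+b−1)] → w = 0.00
R4 (z=55.0): ¬adequate=1−0.22=0.78, nominal=0.70; AND[max(0, a+b−1)] → w = 0.48
Weighted average = (0.69·18.0 + 0.21·35.5 + 0.00·48.4 + 0.48·55.0) / (0.69 + 0.21 + 0.00 + 0.48)
  = 46.2750 / 1.3800 = 33.53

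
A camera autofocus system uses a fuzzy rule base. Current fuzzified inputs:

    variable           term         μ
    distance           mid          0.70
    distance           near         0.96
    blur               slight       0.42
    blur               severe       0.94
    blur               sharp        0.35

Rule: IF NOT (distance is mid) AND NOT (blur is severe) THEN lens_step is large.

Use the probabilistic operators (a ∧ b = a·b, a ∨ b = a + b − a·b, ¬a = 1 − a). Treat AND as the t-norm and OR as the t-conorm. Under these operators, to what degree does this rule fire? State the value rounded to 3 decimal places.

firing strength: ¬mid=1−0.70=0.30, ¬severe=1−0.94=0.06; AND[a·b] → w = 0.0180

0.018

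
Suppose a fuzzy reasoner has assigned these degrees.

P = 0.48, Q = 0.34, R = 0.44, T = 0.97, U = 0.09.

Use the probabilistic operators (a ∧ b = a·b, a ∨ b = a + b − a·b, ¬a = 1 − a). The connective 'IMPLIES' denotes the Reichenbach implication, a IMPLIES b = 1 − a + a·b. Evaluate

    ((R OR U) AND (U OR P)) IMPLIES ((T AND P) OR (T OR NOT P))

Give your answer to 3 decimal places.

R OR U = a + b − a·b on (0.4400, 0.0900) = 0.4904
U OR P = a + b − a·b on (0.0900, 0.4800) = 0.5268
(R OR U) AND (U OR P) = a·b on (0.4904, 0.5268) = 0.2583
T AND P = a·b on (0.9700, 0.4800) = 0.4656
NOT P = 1 − 0.4800 = 0.5200
T OR NOT P = a + b − a·b on (0.9700, 0.5200) = 0.9856
(T AND P) OR (T OR NOT P) = a + b − a·b on (0.4656, 0.9856) = 0.9923
((R OR U) AND (U OR P)) IMPLIES ((T AND P) OR (T OR NOT P))  [Reichenbach: 1 − a + a·b] with a=0.2583, b=0.9923 → 0.9980

0.998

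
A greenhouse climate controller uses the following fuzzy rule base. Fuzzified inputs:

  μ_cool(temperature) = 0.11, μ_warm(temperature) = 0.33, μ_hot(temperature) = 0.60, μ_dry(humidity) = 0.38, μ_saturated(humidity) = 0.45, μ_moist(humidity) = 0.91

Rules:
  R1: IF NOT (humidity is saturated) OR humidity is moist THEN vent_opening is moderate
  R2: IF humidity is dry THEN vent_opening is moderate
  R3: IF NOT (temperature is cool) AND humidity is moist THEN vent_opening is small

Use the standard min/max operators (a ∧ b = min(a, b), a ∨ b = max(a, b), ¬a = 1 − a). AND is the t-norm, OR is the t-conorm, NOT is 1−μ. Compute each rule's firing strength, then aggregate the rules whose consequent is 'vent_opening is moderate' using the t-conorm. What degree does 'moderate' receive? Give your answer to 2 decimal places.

0.91

R1: ¬saturated=1−0.45=0.55, moist=0.91; OR[max(a, b)] → w = 0.91
R2: dry=0.38 → w = 0.38
R3: ¬cool=1−0.11=0.89, moist=0.91; AND[min(a, b)] → w = 0.89
Rules with consequent 'moderate': {R1, R2} → strengths 0.91, 0.38
Aggregate via t-conorm [max(a, b)]: 0.91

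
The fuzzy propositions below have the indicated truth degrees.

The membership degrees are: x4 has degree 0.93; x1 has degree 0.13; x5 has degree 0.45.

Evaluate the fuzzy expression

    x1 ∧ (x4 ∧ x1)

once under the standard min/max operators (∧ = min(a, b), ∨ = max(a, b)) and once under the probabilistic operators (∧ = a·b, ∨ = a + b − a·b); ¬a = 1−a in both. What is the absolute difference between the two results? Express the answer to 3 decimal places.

0.114

Under standard min/max:
  x4 ∧ x1 = min(a, b) on (0.93, 0.13) = 0.13
  x1 ∧ (x4 ∧ x1) = min(a, b) on (0.13, 0.13) = 0.13
  → value = 0.1300
Under probabilistic:
  x4 ∧ x1 = a·b on (0.9300, 0.1300) = 0.1209
  x1 ∧ (x4 ∧ x1) = a·b on (0.1300, 0.1209) = 0.0157
  → value = 0.0157
|0.1300 − 0.0157| = 0.114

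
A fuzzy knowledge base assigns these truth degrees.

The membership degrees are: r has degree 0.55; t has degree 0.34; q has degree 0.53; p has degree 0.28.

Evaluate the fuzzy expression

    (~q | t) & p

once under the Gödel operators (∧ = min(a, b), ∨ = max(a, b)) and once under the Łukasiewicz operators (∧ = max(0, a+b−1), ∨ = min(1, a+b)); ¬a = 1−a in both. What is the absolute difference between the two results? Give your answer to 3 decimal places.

0.190

Under Gödel:
  ~q = 1 − 0.53 = 0.47
  ~q | t = max(a, b) on (0.47, 0.34) = 0.47
  (~q | t) & p = min(a, b) on (0.47, 0.28) = 0.28
  → value = 0.2800
Under Łukasiewicz:
  ~q = 1 − 0.53 = 0.47
  ~q | t = min(1, a+b) on (0.47, 0.34) = 0.81
  (~q | t) & p = max(0, a+b−1) on (0.81, 0.28) = 0.09
  → value = 0.0900
|0.2800 − 0.0900| = 0.190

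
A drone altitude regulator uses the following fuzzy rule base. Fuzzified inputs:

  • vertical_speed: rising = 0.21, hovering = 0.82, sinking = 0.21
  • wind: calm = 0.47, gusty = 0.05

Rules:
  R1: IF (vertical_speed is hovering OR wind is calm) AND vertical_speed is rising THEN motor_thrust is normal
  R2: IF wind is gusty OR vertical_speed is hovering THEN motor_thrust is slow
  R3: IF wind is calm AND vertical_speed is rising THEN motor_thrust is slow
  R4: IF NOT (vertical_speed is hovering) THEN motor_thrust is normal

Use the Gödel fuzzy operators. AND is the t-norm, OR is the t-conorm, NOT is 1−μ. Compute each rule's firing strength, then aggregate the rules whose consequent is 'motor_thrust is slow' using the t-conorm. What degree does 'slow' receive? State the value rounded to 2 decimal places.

R1: (hovering=0.82 OR calm=0.47) = 0.82; AND[min(a, b)] with rising=0.21 → w = 0.21
R2: gusty=0.05, hovering=0.82; OR[max(a, b)] → w = 0.82
R3: calm=0.47, rising=0.21; AND[min(a, b)] → w = 0.21
R4: ¬hovering=1−0.82=0.18 → w = 0.18
Rules with consequent 'slow': {R2, R3} → strengths 0.82, 0.21
Aggregate via t-conorm [max(a, b)]: 0.82

0.82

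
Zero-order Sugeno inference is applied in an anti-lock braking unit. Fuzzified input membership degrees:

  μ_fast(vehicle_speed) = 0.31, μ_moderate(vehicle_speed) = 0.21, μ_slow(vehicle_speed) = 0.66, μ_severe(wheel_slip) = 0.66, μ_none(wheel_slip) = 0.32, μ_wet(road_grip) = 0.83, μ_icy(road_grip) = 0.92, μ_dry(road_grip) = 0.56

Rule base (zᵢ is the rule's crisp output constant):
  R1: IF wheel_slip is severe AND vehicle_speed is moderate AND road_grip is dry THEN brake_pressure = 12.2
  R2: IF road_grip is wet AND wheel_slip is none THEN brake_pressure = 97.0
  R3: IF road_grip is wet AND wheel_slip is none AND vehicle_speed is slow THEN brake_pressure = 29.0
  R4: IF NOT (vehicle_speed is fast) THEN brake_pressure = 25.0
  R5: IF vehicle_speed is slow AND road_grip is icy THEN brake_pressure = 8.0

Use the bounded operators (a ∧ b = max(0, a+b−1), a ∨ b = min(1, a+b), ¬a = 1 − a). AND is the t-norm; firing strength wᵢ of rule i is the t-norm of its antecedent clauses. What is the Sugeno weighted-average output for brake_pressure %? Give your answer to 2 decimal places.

25.66

R1 (z=12.2): severe=0.66, moderate=0.21, dry=0.56; AND[max(0, a+b−1)] → w = 0.00
R2 (z=97.0): wet=0.83, none=0.32; AND[max(0, a+b−1)] → w = 0.15
R3 (z=29.0): wet=0.83, none=0.32, slow=0.66; AND[max(0, a+b−1)] → w = 0.00
R4 (z=25.0): ¬fast=1−0.31=0.69 → w = 0.69
R5 (z=8.0): slow=0.66, icy=0.92; AND[max(0, a+b−1)] → w = 0.58
Weighted average = (0.00·12.2 + 0.15·97.0 + 0.00·29.0 + 0.69·25.0 + 0.58·8.0) / (0.00 + 0.15 + 0.00 + 0.69 + 0.58)
  = 36.4400 / 1.4200 = 25.66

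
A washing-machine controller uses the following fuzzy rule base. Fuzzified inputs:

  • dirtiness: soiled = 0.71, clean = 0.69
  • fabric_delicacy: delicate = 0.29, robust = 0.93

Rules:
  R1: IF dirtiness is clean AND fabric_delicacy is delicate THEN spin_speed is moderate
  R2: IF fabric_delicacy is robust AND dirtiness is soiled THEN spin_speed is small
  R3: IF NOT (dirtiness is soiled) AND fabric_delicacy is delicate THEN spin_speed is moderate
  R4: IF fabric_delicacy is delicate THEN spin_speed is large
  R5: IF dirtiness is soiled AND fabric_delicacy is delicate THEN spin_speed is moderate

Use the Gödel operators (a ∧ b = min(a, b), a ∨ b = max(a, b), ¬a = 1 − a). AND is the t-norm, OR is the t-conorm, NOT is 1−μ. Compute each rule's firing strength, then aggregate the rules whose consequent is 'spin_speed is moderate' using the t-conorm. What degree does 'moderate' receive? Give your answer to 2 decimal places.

0.29

R1: clean=0.69, delicate=0.29; AND[min(a, b)] → w = 0.29
R2: robust=0.93, soiled=0.71; AND[min(a, b)] → w = 0.71
R3: ¬soiled=1−0.71=0.29, delicate=0.29; AND[min(a, b)] → w = 0.29
R4: delicate=0.29 → w = 0.29
R5: soiled=0.71, delicate=0.29; AND[min(a, b)] → w = 0.29
Rules with consequent 'moderate': {R1, R3, R5} → strengths 0.29, 0.29, 0.29
Aggregate via t-conorm [max(a, b)]: 0.29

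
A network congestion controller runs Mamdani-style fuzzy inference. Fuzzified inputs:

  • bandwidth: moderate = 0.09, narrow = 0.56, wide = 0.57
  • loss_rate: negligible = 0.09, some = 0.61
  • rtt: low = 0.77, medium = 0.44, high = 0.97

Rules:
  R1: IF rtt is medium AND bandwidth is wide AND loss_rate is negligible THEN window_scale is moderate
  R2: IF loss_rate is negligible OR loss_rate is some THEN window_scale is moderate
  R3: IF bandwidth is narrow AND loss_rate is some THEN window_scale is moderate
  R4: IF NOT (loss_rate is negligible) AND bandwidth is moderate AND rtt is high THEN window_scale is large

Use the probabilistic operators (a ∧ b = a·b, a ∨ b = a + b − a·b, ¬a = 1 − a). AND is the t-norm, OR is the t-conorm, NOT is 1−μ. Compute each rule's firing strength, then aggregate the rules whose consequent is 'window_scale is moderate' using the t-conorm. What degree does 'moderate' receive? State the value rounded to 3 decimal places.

R1: medium=0.44, wide=0.57, negligible=0.09; AND[a·b] → w = 0.0226
R2: negligible=0.09, some=0.61; OR[a + b − a·b] → w = 0.6451
R3: narrow=0.56, some=0.61; AND[a·b] → w = 0.3416
R4: ¬negligible=1−0.09=0.91, moderate=0.09, high=0.97; AND[a·b] → w = 0.0794
Rules with consequent 'moderate': {R1, R2, R3} → strengths 0.0226, 0.6451, 0.3416
Aggregate via t-conorm [a + b − a·b]: 0.7716

0.772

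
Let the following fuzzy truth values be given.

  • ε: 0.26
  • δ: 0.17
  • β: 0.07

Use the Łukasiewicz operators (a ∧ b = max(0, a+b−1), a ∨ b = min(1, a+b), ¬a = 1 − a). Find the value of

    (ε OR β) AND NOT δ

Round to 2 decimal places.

0.16

ε OR β = min(1, a+b) on (0.26, 0.07) = 0.33
NOT δ = 1 − 0.17 = 0.83
(ε OR β) AND NOT δ = max(0, a+b−1) on (0.33, 0.83) = 0.16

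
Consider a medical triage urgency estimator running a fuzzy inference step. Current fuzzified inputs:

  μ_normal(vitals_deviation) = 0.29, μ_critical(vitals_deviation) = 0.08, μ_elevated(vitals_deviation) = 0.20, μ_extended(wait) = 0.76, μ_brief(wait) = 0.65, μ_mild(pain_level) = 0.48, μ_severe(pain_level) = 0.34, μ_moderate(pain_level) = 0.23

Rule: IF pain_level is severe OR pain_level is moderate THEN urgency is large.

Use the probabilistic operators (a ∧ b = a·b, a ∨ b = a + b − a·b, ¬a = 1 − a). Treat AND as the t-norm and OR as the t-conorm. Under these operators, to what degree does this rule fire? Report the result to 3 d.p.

0.492

firing strength: severe=0.34, moderate=0.23; OR[a + b − a·b] → w = 0.4918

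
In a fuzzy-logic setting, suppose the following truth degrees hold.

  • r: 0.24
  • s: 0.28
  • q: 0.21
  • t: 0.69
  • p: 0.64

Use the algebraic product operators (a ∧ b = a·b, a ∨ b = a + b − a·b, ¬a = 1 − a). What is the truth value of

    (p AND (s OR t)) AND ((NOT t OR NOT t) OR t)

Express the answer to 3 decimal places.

0.424

s OR t = a + b − a·b on (0.2800, 0.6900) = 0.7768
p AND (s OR t) = a·b on (0.6400, 0.7768) = 0.4972
NOT t = 1 − 0.6900 = 0.3100
NOT t = 1 − 0.6900 = 0.3100
NOT t OR NOT t = a + b − a·b on (0.3100, 0.3100) = 0.5239
(NOT t OR NOT t) OR t = a + b − a·b on (0.5239, 0.6900) = 0.8524
(p AND (s OR t)) AND ((NOT t OR NOT t) OR t) = a·b on (0.4972, 0.8524) = 0.4238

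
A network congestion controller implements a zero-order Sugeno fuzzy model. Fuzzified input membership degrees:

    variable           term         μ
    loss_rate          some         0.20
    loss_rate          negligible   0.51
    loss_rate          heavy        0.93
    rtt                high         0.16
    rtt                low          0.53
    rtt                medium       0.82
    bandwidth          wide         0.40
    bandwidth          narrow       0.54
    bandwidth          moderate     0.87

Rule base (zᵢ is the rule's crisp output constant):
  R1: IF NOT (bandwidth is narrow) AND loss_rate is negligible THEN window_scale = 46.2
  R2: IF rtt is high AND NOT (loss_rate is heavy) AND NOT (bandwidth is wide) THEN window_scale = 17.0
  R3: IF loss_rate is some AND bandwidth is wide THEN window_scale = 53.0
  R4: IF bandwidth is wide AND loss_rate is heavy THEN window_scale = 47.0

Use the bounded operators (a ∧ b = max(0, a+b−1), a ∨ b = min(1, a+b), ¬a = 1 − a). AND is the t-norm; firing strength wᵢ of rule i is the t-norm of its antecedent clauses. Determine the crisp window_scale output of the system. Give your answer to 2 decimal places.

R1 (z=46.2): ¬narrow=1−0.54=0.46, negligible=0.51; AND[max(0, a+b−1)] → w = 0.00
R2 (z=17.0): high=0.16, ¬heavy=1−0.93=0.07, ¬wide=1−0.40=0.60; AND[max(0, a+b−1)] → w = 0.00
R3 (z=53.0): some=0.20, wide=0.40; AND[max(0, a+b−1)] → w = 0.00
R4 (z=47.0): wide=0.40, heavy=0.93; AND[max(0, a+b−1)] → w = 0.33
Weighted average = (0.00·46.2 + 0.00·17.0 + 0.00·53.0 + 0.33·47.0) / (0.00 + 0.00 + 0.00 + 0.33)
  = 15.5100 / 0.3300 = 47.00

47.00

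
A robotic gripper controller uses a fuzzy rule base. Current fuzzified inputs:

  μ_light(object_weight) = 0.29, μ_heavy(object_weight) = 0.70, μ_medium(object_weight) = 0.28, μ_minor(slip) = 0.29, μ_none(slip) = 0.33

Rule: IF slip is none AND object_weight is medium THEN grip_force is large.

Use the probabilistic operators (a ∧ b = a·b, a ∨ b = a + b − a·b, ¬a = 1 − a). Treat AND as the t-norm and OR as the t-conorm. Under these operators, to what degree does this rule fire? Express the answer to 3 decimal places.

firing strength: none=0.33, medium=0.28; AND[a·b] → w = 0.0924

0.092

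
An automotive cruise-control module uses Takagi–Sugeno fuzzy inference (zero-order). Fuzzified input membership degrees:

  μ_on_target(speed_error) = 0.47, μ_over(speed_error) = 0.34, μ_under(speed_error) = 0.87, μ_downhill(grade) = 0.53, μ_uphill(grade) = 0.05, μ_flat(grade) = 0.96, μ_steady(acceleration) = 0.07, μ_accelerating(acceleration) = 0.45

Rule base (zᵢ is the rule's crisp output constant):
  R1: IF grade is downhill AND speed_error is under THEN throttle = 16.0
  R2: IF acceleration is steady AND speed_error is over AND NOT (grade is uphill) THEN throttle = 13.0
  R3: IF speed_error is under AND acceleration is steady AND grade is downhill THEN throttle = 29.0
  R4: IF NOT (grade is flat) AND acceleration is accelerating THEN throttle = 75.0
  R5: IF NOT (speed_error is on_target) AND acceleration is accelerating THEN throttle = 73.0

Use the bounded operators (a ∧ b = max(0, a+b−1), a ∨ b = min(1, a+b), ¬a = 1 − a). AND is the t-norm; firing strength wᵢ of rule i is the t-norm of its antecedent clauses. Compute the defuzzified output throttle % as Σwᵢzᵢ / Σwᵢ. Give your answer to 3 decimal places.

16.000

R1 (z=16.0): downhill=0.53, under=0.87; AND[max(0, a+b−1)] → w = 0.40
R2 (z=13.0): steady=0.07, over=0.34, ¬uphill=1−0.05=0.95; AND[max(0, a+b−1)] → w = 0.00
R3 (z=29.0): under=0.87, steady=0.07, downhill=0.53; AND[max(0, a+b−1)] → w = 0.00
R4 (z=75.0): ¬flat=1−0.96=0.04, accelerating=0.45; AND[max(0, a+b−1)] → w = 0.00
R5 (z=73.0): ¬on_target=1−0.47=0.53, accelerating=0.45; AND[max(0, a+b−1)] → w = 0.00
Weighted average = (0.40·16.0 + 0.00·13.0 + 0.00·29.0 + 0.00·75.0 + 0.00·73.0) / (0.40 + 0.00 + 0.00 + 0.00 + 0.00)
  = 6.4000 / 0.4000 = 16.000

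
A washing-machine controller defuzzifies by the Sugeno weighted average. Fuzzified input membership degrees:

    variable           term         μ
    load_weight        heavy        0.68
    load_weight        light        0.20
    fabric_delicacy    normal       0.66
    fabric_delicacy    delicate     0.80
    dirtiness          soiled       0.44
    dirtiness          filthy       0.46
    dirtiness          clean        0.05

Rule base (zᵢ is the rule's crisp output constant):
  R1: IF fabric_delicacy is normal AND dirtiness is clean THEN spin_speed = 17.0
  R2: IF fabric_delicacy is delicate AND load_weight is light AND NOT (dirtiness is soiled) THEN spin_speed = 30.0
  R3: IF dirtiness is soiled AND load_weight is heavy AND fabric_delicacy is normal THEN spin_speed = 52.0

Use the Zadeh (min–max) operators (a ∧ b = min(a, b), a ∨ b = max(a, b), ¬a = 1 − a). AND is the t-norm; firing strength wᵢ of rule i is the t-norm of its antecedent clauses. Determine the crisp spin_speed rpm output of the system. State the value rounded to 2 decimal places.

R1 (z=17.0): normal=0.66, clean=0.05; AND[min(a, b)] → w = 0.05
R2 (z=30.0): delicate=0.80, light=0.20, ¬soiled=1−0.44=0.56; AND[min(a, b)] → w = 0.20
R3 (z=52.0): soiled=0.44, heavy=0.68, normal=0.66; AND[min(a, b)] → w = 0.44
Weighted average = (0.05·17.0 + 0.20·30.0 + 0.44·52.0) / (0.05 + 0.20 + 0.44)
  = 29.7300 / 0.6900 = 43.09

43.09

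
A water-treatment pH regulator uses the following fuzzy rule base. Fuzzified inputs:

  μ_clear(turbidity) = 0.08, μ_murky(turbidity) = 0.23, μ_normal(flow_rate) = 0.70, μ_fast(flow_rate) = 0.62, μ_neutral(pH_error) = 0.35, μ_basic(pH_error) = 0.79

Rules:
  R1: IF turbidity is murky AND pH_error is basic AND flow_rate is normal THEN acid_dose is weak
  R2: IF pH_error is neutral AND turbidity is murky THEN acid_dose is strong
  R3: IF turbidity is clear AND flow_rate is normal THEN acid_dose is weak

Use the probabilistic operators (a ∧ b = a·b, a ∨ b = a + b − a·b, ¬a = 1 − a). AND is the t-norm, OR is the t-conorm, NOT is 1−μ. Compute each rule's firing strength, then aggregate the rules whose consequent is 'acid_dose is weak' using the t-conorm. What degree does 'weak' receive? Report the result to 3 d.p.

R1: murky=0.23, basic=0.79, normal=0.70; AND[a·b] → w = 0.1272
R2: neutral=0.35, murky=0.23; AND[a·b] → w = 0.0805
R3: clear=0.08, normal=0.70; AND[a·b] → w = 0.0560
Rules with consequent 'weak': {R1, R3} → strengths 0.1272, 0.0560
Aggregate via t-conorm [a + b − a·b]: 0.1761

0.176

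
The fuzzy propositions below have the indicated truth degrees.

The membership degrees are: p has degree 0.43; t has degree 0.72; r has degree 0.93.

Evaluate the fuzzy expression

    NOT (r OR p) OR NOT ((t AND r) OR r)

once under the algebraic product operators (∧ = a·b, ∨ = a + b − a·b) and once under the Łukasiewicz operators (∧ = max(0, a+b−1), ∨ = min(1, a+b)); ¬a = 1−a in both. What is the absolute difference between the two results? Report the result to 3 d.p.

0.062

Under algebraic product:
  r OR p = a + b − a·b on (0.9300, 0.4300) = 0.9601
  NOT (r OR p) = 1 − 0.9601 = 0.0399
  t AND r = a·b on (0.7200, 0.9300) = 0.6696
  (t AND r) OR r = a + b − a·b on (0.6696, 0.9300) = 0.9769
  NOT ((t AND r) OR r) = 1 − 0.9769 = 0.0231
  NOT (r OR p) OR NOT ((t AND r) OR r) = a + b − a·b on (0.0399, 0.0231) = 0.0621
  → value = 0.0621
Under Łukasiewicz:
  r OR p = min(1, a+b) on (0.93, 0.43) = 1.00
  NOT (r OR p) = 1 − 1.00 = 0.00
  t AND r = max(0, a+b−1) on (0.72, 0.93) = 0.65
  (t AND r) OR r = min(1, a+b) on (0.65, 0.93) = 1.00
  NOT ((t AND r) OR r) = 1 − 1.00 = 0.00
  NOT (r OR p) OR NOT ((t AND r) OR r) = min(1, a+b) on (0.00, 0.00) = 0.00
  → value = 0.0000
|0.0621 − 0.0000| = 0.062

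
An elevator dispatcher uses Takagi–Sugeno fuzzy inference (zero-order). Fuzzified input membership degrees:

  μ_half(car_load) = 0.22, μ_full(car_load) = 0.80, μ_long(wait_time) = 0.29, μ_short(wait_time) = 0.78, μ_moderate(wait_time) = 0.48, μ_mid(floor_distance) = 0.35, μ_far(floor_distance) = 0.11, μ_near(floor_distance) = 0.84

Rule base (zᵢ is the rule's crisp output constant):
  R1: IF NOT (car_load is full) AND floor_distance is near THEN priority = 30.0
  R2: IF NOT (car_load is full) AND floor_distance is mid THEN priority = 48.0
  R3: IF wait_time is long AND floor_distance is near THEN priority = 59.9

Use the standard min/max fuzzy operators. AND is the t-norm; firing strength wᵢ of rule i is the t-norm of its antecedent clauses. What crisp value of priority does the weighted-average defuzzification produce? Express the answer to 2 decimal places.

47.78

R1 (z=30.0): ¬full=1−0.80=0.20, near=0.84; AND[min(a, b)] → w = 0.20
R2 (z=48.0): ¬full=1−0.80=0.20, mid=0.35; AND[min(a, b)] → w = 0.20
R3 (z=59.9): long=0.29, near=0.84; AND[min(a, b)] → w = 0.29
Weighted average = (0.20·30.0 + 0.20·48.0 + 0.29·59.9) / (0.20 + 0.20 + 0.29)
  = 32.9710 / 0.6900 = 47.78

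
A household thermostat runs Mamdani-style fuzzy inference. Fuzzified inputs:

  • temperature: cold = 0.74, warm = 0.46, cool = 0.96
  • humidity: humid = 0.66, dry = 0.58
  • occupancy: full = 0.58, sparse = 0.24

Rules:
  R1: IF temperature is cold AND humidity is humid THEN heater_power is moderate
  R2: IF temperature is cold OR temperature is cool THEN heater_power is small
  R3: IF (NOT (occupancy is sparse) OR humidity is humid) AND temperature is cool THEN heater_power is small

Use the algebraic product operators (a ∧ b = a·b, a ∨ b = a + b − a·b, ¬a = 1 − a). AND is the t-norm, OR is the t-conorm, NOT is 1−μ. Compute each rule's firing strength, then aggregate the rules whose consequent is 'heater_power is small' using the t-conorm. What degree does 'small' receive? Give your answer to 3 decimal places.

0.999

R1: cold=0.74, humid=0.66; AND[a·b] → w = 0.4884
R2: cold=0.74, cool=0.96; OR[a + b − a·b] → w = 0.9896
R3: (¬sparse=1−0.24=0.76 OR humid=0.66) = 0.9184; AND[a·b] with cool=0.96 → w = 0.8817
Rules with consequent 'small': {R2, R3} → strengths 0.9896, 0.8817
Aggregate via t-conorm [a + b − a·b]: 0.9988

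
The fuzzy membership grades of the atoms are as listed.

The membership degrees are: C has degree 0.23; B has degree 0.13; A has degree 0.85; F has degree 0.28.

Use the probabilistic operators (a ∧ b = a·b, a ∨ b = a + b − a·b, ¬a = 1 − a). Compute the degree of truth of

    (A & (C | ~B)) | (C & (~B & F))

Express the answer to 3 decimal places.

0.778

~B = 1 − 0.1300 = 0.8700
C | ~B = a + b − a·b on (0.2300, 0.8700) = 0.8999
A & (C | ~B) = a·b on (0.8500, 0.8999) = 0.7649
~B = 1 − 0.1300 = 0.8700
~B & F = a·b on (0.8700, 0.2800) = 0.2436
C & (~B & F) = a·b on (0.2300, 0.2436) = 0.0560
(A & (C | ~B)) | (C & (~B & F)) = a + b − a·b on (0.7649, 0.0560) = 0.7781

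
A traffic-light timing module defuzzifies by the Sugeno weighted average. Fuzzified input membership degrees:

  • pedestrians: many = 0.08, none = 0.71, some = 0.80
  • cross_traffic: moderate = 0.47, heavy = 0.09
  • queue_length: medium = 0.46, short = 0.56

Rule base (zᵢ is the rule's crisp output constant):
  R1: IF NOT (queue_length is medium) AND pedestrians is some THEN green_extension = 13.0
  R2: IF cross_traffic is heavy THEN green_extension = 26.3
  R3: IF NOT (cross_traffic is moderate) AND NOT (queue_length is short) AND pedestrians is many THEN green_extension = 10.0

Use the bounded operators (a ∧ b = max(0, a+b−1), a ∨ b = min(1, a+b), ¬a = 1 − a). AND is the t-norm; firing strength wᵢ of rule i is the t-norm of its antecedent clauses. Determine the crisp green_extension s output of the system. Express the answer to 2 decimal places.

R1 (z=13.0): ¬medium=1−0.46=0.54, some=0.80; AND[max(0, a+b−1)] → w = 0.34
R2 (z=26.3): heavy=0.09 → w = 0.09
R3 (z=10.0): ¬moderate=1−0.47=0.53, ¬short=1−0.56=0.44, many=0.08; AND[max(0, a+b−1)] → w = 0.00
Weighted average = (0.34·13.0 + 0.09·26.3 + 0.00·10.0) / (0.34 + 0.09 + 0.00)
  = 6.7870 / 0.4300 = 15.78

15.78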